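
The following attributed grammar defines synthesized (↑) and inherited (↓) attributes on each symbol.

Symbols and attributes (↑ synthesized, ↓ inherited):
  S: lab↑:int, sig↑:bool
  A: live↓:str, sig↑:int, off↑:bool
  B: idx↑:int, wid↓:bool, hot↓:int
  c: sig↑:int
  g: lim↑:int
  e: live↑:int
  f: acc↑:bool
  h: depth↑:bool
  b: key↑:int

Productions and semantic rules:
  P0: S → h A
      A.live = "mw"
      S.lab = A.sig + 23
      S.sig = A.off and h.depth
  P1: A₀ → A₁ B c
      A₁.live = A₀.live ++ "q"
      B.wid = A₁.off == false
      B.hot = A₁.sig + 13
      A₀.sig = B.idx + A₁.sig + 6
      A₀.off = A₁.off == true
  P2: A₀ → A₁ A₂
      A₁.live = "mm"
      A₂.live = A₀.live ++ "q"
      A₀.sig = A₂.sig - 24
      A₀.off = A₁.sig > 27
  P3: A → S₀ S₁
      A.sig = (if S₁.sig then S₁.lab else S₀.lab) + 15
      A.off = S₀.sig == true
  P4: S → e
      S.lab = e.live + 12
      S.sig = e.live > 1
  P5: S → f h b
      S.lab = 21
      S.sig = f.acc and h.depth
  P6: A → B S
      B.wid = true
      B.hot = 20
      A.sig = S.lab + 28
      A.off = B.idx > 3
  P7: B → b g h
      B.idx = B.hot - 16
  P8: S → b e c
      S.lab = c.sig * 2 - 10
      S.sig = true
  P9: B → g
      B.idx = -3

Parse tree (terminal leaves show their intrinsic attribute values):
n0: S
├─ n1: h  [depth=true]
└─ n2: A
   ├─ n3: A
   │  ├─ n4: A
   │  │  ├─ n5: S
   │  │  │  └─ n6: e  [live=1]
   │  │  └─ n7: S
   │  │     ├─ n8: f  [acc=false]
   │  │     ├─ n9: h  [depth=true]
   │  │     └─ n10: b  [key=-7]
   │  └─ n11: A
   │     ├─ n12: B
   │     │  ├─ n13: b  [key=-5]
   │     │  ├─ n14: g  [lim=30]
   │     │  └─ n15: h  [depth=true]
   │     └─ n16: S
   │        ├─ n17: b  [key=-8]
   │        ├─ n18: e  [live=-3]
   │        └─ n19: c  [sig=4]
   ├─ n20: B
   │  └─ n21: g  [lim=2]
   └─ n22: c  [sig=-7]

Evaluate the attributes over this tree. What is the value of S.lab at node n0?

1. n1.depth = true  [terminal]
2. n2.live = "mw"  ["mw"]
3. n3.live = "mwq"  [A₀.live ++ "q"]
4. n4.live = "mm"  ["mm"]
5. n6.live = 1  [terminal]
6. n5.lab = 13  [e.live + 12]
7. n5.sig = false  [e.live > 1]
8. n8.acc = false  [terminal]
9. n9.depth = true  [terminal]
10. n10.key = -7  [terminal]
11. n7.lab = 21  [21]
12. n7.sig = false  [f.acc and h.depth]
13. n4.sig = 28  [(if S₁.sig then S₁.lab else S₀.lab) + 15]
14. n4.off = false  [S₀.sig == true]
15. n11.live = "mwqq"  [A₀.live ++ "q"]
16. n12.wid = true  [true]
17. n12.hot = 20  [20]
18. n13.key = -5  [terminal]
19. n14.lim = 30  [terminal]
20. n15.depth = true  [terminal]
21. n12.idx = 4  [B.hot - 16]
22. n17.key = -8  [terminal]
23. n18.live = -3  [terminal]
24. n19.sig = 4  [terminal]
25. n16.lab = -2  [c.sig * 2 - 10]
26. n16.sig = true  [true]
27. n11.sig = 26  [S.lab + 28]
28. n11.off = true  [B.idx > 3]
29. n3.sig = 2  [A₂.sig - 24]
30. n3.off = true  [A₁.sig > 27]
31. n20.wid = false  [A₁.off == false]
32. n20.hot = 15  [A₁.sig + 13]
33. n21.lim = 2  [terminal]
34. n20.idx = -3  [-3]
35. n22.sig = -7  [terminal]
36. n2.sig = 5  [B.idx + A₁.sig + 6]
37. n2.off = true  [A₁.off == true]
38. n0.lab = 28  [A.sig + 23]
39. n0.sig = true  [A.off and h.depth]

28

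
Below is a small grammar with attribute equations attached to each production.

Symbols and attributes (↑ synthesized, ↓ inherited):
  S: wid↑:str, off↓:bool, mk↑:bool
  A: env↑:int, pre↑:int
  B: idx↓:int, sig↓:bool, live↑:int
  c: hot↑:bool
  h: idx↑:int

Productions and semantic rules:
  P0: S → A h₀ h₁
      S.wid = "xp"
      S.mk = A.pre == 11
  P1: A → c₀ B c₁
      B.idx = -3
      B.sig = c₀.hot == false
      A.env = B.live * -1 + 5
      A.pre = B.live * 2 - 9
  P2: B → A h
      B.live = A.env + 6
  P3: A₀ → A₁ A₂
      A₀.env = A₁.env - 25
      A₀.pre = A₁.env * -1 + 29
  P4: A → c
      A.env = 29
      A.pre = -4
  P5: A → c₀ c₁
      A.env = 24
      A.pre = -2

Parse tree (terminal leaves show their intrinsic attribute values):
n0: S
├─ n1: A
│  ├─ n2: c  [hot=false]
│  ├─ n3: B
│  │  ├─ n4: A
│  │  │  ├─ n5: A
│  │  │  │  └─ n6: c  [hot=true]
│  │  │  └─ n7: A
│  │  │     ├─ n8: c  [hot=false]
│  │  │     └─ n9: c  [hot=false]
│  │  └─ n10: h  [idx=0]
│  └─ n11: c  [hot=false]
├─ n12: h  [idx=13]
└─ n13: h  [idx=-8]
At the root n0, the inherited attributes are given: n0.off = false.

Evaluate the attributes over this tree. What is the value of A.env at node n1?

1. n0.off = false  [given at root]
2. n2.hot = false  [terminal]
3. n3.idx = -3  [-3]
4. n3.sig = true  [c₀.hot == false]
5. n6.hot = true  [terminal]
6. n5.env = 29  [29]
7. n5.pre = -4  [-4]
8. n8.hot = false  [terminal]
9. n9.hot = false  [terminal]
10. n7.env = 24  [24]
11. n7.pre = -2  [-2]
12. n4.env = 4  [A₁.env - 25]
13. n4.pre = 0  [A₁.env * -1 + 29]
14. n10.idx = 0  [terminal]
15. n3.live = 10  [A.env + 6]
16. n11.hot = false  [terminal]
17. n1.env = -5  [B.live * -1 + 5]
18. n1.pre = 11  [B.live * 2 - 9]
19. n12.idx = 13  [terminal]
20. n13.idx = -8  [terminal]
21. n0.wid = "xp"  ["xp"]
22. n0.mk = true  [A.pre == 11]

-5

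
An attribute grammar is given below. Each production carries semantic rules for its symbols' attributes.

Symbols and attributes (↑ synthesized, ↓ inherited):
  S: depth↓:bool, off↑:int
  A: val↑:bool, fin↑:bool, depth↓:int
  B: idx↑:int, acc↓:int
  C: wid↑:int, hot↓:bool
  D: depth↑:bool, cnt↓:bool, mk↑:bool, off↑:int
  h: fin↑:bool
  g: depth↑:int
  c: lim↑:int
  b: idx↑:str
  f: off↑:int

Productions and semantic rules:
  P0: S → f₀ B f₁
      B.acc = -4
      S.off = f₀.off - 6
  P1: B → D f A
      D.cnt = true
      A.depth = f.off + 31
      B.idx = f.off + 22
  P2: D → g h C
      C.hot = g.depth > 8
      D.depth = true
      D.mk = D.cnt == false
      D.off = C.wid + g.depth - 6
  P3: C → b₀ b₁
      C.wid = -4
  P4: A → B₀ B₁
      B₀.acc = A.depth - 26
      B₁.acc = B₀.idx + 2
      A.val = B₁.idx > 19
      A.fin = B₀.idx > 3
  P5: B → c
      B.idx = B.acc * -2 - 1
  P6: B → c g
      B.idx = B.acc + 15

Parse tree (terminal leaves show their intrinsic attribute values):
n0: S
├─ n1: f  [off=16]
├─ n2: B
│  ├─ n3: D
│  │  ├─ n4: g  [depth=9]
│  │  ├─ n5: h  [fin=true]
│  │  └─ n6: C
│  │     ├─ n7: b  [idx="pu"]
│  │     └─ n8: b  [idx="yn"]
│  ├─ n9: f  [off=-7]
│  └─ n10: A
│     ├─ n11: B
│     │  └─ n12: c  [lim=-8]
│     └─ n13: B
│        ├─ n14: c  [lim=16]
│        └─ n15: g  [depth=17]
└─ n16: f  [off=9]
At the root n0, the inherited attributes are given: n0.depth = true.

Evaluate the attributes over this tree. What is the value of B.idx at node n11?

3

1. n0.depth = true  [given at root]
2. n1.off = 16  [terminal]
3. n2.acc = -4  [-4]
4. n3.cnt = true  [true]
5. n4.depth = 9  [terminal]
6. n5.fin = true  [terminal]
7. n6.hot = true  [g.depth > 8]
8. n7.idx = "pu"  [terminal]
9. n8.idx = "yn"  [terminal]
10. n6.wid = -4  [-4]
11. n3.depth = true  [true]
12. n3.mk = false  [D.cnt == false]
13. n3.off = -1  [C.wid + g.depth - 6]
14. n9.off = -7  [terminal]
15. n10.depth = 24  [f.off + 31]
16. n11.acc = -2  [A.depth - 26]
17. n12.lim = -8  [terminal]
18. n11.idx = 3  [B.acc * -2 - 1]
19. n13.acc = 5  [B₀.idx + 2]
20. n14.lim = 16  [terminal]
21. n15.depth = 17  [terminal]
22. n13.idx = 20  [B.acc + 15]
23. n10.val = true  [B₁.idx > 19]
24. n10.fin = false  [B₀.idx > 3]
25. n2.idx = 15  [f.off + 22]
26. n16.off = 9  [terminal]
27. n0.off = 10  [f₀.off - 6]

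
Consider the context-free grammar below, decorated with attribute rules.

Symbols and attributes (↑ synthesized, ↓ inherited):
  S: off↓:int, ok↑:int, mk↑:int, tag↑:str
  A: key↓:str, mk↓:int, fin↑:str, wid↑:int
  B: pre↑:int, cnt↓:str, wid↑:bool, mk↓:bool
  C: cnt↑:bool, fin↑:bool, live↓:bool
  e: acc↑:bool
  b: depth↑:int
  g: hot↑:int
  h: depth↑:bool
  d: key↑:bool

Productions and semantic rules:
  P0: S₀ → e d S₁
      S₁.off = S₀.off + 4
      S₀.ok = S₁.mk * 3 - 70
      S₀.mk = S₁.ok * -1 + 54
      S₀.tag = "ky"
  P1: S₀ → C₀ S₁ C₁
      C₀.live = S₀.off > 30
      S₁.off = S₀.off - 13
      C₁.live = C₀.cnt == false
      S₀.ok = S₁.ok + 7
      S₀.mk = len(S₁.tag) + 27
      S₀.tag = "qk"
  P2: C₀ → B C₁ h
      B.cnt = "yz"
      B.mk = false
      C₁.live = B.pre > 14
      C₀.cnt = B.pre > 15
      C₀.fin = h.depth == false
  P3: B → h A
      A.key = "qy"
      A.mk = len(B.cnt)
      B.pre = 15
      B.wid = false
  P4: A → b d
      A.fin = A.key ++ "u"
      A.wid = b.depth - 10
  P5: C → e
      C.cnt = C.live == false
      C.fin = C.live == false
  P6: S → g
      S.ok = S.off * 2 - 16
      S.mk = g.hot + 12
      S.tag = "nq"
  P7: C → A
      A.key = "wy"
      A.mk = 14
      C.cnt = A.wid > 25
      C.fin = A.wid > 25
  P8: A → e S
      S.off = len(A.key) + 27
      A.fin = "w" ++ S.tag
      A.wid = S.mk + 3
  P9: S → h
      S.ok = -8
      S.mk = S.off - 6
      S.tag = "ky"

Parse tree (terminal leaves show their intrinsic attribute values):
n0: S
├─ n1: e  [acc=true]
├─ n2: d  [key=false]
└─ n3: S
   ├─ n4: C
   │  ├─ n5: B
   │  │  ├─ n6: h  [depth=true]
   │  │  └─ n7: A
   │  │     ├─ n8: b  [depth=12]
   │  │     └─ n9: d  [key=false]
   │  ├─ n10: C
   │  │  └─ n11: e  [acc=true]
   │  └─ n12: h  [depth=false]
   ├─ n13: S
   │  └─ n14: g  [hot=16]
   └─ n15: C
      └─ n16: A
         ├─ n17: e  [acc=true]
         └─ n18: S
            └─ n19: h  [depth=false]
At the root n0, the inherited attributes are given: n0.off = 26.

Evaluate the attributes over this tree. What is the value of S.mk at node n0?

1. n0.off = 26  [given at root]
2. n1.acc = true  [terminal]
3. n2.key = false  [terminal]
4. n3.off = 30  [S₀.off + 4]
5. n4.live = false  [S₀.off > 30]
6. n5.cnt = "yz"  ["yz"]
7. n5.mk = false  [false]
8. n6.depth = true  [terminal]
9. n7.key = "qy"  ["qy"]
10. n7.mk = 2  [len(B.cnt)]
11. n8.depth = 12  [terminal]
12. n9.key = false  [terminal]
13. n7.fin = "qyu"  [A.key ++ "u"]
14. n7.wid = 2  [b.depth - 10]
15. n5.pre = 15  [15]
16. n5.wid = false  [false]
17. n10.live = true  [B.pre > 14]
18. n11.acc = true  [terminal]
19. n10.cnt = false  [C.live == false]
20. n10.fin = false  [C.live == false]
21. n12.depth = false  [terminal]
22. n4.cnt = false  [B.pre > 15]
23. n4.fin = true  [h.depth == false]
24. n13.off = 17  [S₀.off - 13]
25. n14.hot = 16  [terminal]
26. n13.ok = 18  [S.off * 2 - 16]
27. n13.mk = 28  [g.hot + 12]
28. n13.tag = "nq"  ["nq"]
29. n15.live = true  [C₀.cnt == false]
30. n16.key = "wy"  ["wy"]
31. n16.mk = 14  [14]
32. n17.acc = true  [terminal]
33. n18.off = 29  [len(A.key) + 27]
34. n19.depth = false  [terminal]
35. n18.ok = -8  [-8]
36. n18.mk = 23  [S.off - 6]
37. n18.tag = "ky"  ["ky"]
38. n16.fin = "wky"  ["w" ++ S.tag]
39. n16.wid = 26  [S.mk + 3]
40. n15.cnt = true  [A.wid > 25]
41. n15.fin = true  [A.wid > 25]
42. n3.ok = 25  [S₁.ok + 7]
43. n3.mk = 29  [len(S₁.tag) + 27]
44. n3.tag = "qk"  ["qk"]
45. n0.ok = 17  [S₁.mk * 3 - 70]
46. n0.mk = 29  [S₁.ok * -1 + 54]
47. n0.tag = "ky"  ["ky"]

29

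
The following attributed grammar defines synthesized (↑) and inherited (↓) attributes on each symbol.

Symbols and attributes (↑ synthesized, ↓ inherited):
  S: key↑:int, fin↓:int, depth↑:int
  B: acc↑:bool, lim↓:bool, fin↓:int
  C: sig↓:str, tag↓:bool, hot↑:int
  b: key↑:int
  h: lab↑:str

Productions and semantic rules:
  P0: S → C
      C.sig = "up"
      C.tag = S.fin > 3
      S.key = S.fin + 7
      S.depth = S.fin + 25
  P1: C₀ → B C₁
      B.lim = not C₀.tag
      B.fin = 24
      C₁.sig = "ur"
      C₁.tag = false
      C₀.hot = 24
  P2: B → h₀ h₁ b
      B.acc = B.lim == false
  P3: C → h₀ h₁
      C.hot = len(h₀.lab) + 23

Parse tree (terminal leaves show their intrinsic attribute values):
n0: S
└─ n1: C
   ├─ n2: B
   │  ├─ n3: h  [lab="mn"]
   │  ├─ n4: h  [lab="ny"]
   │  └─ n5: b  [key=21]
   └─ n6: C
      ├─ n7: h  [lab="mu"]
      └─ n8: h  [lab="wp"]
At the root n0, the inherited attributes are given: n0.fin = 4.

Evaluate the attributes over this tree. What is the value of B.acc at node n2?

1. n0.fin = 4  [given at root]
2. n1.sig = "up"  ["up"]
3. n1.tag = true  [S.fin > 3]
4. n2.lim = false  [not C₀.tag]
5. n2.fin = 24  [24]
6. n3.lab = "mn"  [terminal]
7. n4.lab = "ny"  [terminal]
8. n5.key = 21  [terminal]
9. n2.acc = true  [B.lim == false]
10. n6.sig = "ur"  ["ur"]
11. n6.tag = false  [false]
12. n7.lab = "mu"  [terminal]
13. n8.lab = "wp"  [terminal]
14. n6.hot = 25  [len(h₀.lab) + 23]
15. n1.hot = 24  [24]
16. n0.key = 11  [S.fin + 7]
17. n0.depth = 29  [S.fin + 25]

true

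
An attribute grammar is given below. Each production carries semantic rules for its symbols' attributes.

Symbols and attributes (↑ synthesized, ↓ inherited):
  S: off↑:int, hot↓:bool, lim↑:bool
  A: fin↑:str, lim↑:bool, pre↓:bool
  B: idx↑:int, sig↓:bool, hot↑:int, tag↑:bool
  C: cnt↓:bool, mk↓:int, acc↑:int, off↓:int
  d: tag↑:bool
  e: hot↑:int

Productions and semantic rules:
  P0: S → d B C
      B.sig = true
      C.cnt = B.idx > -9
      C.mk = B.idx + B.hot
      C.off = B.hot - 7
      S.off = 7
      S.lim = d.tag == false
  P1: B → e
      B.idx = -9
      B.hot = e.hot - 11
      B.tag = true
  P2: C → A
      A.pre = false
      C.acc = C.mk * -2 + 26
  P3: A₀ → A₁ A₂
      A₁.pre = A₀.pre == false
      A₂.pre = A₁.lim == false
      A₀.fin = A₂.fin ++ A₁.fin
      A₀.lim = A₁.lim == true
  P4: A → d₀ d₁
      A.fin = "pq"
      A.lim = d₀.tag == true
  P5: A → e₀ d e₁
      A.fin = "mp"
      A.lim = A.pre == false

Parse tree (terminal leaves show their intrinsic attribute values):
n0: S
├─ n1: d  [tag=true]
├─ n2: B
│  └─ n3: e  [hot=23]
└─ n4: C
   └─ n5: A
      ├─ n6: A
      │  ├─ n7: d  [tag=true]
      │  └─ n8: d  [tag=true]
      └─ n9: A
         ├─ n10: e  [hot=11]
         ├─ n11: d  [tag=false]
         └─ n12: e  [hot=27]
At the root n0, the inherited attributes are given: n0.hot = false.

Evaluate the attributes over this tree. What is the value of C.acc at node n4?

20

1. n0.hot = false  [given at root]
2. n1.tag = true  [terminal]
3. n2.sig = true  [true]
4. n3.hot = 23  [terminal]
5. n2.idx = -9  [-9]
6. n2.hot = 12  [e.hot - 11]
7. n2.tag = true  [true]
8. n4.cnt = false  [B.idx > -9]
9. n4.mk = 3  [B.idx + B.hot]
10. n4.off = 5  [B.hot - 7]
11. n5.pre = false  [false]
12. n6.pre = true  [A₀.pre == false]
13. n7.tag = true  [terminal]
14. n8.tag = true  [terminal]
15. n6.fin = "pq"  ["pq"]
16. n6.lim = true  [d₀.tag == true]
17. n9.pre = false  [A₁.lim == false]
18. n10.hot = 11  [terminal]
19. n11.tag = false  [terminal]
20. n12.hot = 27  [terminal]
21. n9.fin = "mp"  ["mp"]
22. n9.lim = true  [A.pre == false]
23. n5.fin = "mppq"  [A₂.fin ++ A₁.fin]
24. n5.lim = true  [A₁.lim == true]
25. n4.acc = 20  [C.mk * -2 + 26]
26. n0.off = 7  [7]
27. n0.lim = false  [d.tag == false]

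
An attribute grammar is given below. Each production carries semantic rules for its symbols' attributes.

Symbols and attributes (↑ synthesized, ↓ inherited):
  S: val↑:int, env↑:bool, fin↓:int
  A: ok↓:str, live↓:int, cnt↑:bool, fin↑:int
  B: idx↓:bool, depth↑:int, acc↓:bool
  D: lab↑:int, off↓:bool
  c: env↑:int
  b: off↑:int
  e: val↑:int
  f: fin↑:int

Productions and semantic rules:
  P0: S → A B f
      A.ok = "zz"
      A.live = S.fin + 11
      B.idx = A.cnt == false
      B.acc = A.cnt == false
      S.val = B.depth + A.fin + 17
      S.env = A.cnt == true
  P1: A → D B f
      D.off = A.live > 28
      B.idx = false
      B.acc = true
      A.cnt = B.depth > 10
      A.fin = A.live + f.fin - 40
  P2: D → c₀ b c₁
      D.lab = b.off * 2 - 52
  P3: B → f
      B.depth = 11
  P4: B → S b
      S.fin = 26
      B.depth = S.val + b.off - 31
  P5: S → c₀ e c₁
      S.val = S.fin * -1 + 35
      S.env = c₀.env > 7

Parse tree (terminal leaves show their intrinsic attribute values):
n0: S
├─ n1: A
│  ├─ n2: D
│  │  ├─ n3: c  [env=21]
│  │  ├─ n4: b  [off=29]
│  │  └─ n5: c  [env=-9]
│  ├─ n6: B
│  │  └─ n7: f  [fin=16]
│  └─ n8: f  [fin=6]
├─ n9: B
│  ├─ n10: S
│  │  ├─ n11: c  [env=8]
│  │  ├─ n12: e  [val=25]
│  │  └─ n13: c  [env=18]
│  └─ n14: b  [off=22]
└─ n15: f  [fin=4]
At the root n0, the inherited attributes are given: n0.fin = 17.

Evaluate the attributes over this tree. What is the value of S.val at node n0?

11

1. n0.fin = 17  [given at root]
2. n1.ok = "zz"  ["zz"]
3. n1.live = 28  [S.fin + 11]
4. n2.off = false  [A.live > 28]
5. n3.env = 21  [terminal]
6. n4.off = 29  [terminal]
7. n5.env = -9  [terminal]
8. n2.lab = 6  [b.off * 2 - 52]
9. n6.idx = false  [false]
10. n6.acc = true  [true]
11. n7.fin = 16  [terminal]
12. n6.depth = 11  [11]
13. n8.fin = 6  [terminal]
14. n1.cnt = true  [B.depth > 10]
15. n1.fin = -6  [A.live + f.fin - 40]
16. n9.idx = false  [A.cnt == false]
17. n9.acc = false  [A.cnt == false]
18. n10.fin = 26  [26]
19. n11.env = 8  [terminal]
20. n12.val = 25  [terminal]
21. n13.env = 18  [terminal]
22. n10.val = 9  [S.fin * -1 + 35]
23. n10.env = true  [c₀.env > 7]
24. n14.off = 22  [terminal]
25. n9.depth = 0  [S.val + b.off - 31]
26. n15.fin = 4  [terminal]
27. n0.val = 11  [B.depth + A.fin + 17]
28. n0.env = true  [A.cnt == true]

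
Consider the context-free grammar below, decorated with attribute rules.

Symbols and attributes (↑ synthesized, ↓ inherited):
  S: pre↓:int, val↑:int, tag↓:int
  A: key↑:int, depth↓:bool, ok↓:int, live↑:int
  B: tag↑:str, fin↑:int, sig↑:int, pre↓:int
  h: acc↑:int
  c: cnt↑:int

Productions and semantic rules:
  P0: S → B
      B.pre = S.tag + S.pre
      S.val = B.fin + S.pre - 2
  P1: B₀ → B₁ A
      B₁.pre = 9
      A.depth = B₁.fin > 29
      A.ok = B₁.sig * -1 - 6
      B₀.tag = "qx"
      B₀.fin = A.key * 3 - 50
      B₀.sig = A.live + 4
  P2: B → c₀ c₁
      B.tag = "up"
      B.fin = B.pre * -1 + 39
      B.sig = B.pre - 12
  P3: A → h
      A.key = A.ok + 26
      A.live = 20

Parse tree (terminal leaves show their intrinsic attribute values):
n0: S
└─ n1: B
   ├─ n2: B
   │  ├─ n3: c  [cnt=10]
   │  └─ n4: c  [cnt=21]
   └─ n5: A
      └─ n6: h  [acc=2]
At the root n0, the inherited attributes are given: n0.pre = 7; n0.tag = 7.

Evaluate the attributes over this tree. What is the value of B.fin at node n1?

1. n0.pre = 7  [given at root]
2. n0.tag = 7  [given at root]
3. n1.pre = 14  [S.tag + S.pre]
4. n2.pre = 9  [9]
5. n3.cnt = 10  [terminal]
6. n4.cnt = 21  [terminal]
7. n2.tag = "up"  ["up"]
8. n2.fin = 30  [B.pre * -1 + 39]
9. n2.sig = -3  [B.pre - 12]
10. n5.depth = true  [B₁.fin > 29]
11. n5.ok = -3  [B₁.sig * -1 - 6]
12. n6.acc = 2  [terminal]
13. n5.key = 23  [A.ok + 26]
14. n5.live = 20  [20]
15. n1.tag = "qx"  ["qx"]
16. n1.fin = 19  [A.key * 3 - 50]
17. n1.sig = 24  [A.live + 4]
18. n0.val = 24  [B.fin + S.pre - 2]

19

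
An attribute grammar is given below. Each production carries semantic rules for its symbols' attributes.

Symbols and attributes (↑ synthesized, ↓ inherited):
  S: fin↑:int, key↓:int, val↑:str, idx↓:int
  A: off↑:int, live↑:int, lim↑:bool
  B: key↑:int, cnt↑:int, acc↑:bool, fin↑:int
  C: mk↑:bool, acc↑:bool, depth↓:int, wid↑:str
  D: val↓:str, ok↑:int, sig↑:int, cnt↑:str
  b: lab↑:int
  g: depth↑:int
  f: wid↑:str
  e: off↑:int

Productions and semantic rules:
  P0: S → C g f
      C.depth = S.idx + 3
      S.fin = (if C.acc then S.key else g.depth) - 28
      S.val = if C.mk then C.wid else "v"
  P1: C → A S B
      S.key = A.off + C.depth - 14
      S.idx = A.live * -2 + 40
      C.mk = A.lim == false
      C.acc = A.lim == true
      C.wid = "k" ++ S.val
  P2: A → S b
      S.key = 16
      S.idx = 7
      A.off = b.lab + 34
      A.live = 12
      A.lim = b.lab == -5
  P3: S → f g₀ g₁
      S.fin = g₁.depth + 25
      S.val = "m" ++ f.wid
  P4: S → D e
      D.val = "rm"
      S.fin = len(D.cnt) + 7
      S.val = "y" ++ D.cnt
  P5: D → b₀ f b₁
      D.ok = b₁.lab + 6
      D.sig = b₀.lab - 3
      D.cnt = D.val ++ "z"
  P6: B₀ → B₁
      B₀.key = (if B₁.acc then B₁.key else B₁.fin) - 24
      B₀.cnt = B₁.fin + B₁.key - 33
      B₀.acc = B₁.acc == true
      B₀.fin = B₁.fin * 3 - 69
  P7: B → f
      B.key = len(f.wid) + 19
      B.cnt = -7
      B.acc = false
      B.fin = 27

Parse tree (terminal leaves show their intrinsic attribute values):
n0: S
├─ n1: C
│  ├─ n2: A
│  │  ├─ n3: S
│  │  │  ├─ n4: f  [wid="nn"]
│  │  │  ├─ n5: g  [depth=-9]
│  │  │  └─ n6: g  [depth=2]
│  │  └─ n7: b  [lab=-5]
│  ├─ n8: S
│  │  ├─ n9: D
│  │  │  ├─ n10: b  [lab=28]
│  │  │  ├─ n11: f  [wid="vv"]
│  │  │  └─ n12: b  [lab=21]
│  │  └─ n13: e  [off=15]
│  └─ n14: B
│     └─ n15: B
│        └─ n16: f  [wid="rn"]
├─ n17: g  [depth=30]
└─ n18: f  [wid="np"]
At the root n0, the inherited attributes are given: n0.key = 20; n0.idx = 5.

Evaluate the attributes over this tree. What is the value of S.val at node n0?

1. n0.key = 20  [given at root]
2. n0.idx = 5  [given at root]
3. n1.depth = 8  [S.idx + 3]
4. n3.key = 16  [16]
5. n3.idx = 7  [7]
6. n4.wid = "nn"  [terminal]
7. n5.depth = -9  [terminal]
8. n6.depth = 2  [terminal]
9. n3.fin = 27  [g₁.depth + 25]
10. n3.val = "mnn"  ["m" ++ f.wid]
11. n7.lab = -5  [terminal]
12. n2.off = 29  [b.lab + 34]
13. n2.live = 12  [12]
14. n2.lim = true  [b.lab == -5]
15. n8.key = 23  [A.off + C.depth - 14]
16. n8.idx = 16  [A.live * -2 + 40]
17. n9.val = "rm"  ["rm"]
18. n10.lab = 28  [terminal]
19. n11.wid = "vv"  [terminal]
20. n12.lab = 21  [terminal]
21. n9.ok = 27  [b₁.lab + 6]
22. n9.sig = 25  [b₀.lab - 3]
23. n9.cnt = "rmz"  [D.val ++ "z"]
24. n13.off = 15  [terminal]
25. n8.fin = 10  [len(D.cnt) + 7]
26. n8.val = "yrmz"  ["y" ++ D.cnt]
27. n16.wid = "rn"  [terminal]
28. n15.key = 21  [len(f.wid) + 19]
29. n15.cnt = -7  [-7]
30. n15.acc = false  [false]
31. n15.fin = 27  [27]
32. n14.key = 3  [(if B₁.acc then B₁.key else B₁.fin) - 24]
33. n14.cnt = 15  [B₁.fin + B₁.key - 33]
34. n14.acc = false  [B₁.acc == true]
35. n14.fin = 12  [B₁.fin * 3 - 69]
36. n1.mk = false  [A.lim == false]
37. n1.acc = true  [A.lim == true]
38. n1.wid = "kyrmz"  ["k" ++ S.val]
39. n17.depth = 30  [terminal]
40. n18.wid = "np"  [terminal]
41. n0.fin = -8  [(if C.acc then S.key else g.depth) - 28]
42. n0.val = "v"  [if C.mk then C.wid else "v"]

"v"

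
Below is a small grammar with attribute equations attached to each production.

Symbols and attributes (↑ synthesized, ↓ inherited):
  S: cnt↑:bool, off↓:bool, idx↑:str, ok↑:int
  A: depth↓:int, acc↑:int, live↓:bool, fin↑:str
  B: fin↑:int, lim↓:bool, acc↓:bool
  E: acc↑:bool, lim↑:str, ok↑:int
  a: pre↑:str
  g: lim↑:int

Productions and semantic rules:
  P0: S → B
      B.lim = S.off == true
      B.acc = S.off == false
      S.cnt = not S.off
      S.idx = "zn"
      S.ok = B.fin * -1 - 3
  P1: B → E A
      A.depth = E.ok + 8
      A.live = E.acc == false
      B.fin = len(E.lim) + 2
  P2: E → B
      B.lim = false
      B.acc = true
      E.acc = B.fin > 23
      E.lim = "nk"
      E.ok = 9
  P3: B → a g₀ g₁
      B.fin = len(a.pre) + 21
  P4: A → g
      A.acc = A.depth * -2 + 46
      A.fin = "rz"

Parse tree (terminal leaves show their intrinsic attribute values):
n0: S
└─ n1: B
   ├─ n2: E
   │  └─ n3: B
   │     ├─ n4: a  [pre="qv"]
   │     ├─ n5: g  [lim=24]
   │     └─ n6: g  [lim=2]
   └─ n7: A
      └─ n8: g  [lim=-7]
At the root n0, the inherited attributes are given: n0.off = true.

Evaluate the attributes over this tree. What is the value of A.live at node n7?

true

1. n0.off = true  [given at root]
2. n1.lim = true  [S.off == true]
3. n1.acc = false  [S.off == false]
4. n3.lim = false  [false]
5. n3.acc = true  [true]
6. n4.pre = "qv"  [terminal]
7. n5.lim = 24  [terminal]
8. n6.lim = 2  [terminal]
9. n3.fin = 23  [len(a.pre) + 21]
10. n2.acc = false  [B.fin > 23]
11. n2.lim = "nk"  ["nk"]
12. n2.ok = 9  [9]
13. n7.depth = 17  [E.ok + 8]
14. n7.live = true  [E.acc == false]
15. n8.lim = -7  [terminal]
16. n7.acc = 12  [A.depth * -2 + 46]
17. n7.fin = "rz"  ["rz"]
18. n1.fin = 4  [len(E.lim) + 2]
19. n0.cnt = false  [not S.off]
20. n0.idx = "zn"  ["zn"]
21. n0.ok = -7  [B.fin * -1 - 3]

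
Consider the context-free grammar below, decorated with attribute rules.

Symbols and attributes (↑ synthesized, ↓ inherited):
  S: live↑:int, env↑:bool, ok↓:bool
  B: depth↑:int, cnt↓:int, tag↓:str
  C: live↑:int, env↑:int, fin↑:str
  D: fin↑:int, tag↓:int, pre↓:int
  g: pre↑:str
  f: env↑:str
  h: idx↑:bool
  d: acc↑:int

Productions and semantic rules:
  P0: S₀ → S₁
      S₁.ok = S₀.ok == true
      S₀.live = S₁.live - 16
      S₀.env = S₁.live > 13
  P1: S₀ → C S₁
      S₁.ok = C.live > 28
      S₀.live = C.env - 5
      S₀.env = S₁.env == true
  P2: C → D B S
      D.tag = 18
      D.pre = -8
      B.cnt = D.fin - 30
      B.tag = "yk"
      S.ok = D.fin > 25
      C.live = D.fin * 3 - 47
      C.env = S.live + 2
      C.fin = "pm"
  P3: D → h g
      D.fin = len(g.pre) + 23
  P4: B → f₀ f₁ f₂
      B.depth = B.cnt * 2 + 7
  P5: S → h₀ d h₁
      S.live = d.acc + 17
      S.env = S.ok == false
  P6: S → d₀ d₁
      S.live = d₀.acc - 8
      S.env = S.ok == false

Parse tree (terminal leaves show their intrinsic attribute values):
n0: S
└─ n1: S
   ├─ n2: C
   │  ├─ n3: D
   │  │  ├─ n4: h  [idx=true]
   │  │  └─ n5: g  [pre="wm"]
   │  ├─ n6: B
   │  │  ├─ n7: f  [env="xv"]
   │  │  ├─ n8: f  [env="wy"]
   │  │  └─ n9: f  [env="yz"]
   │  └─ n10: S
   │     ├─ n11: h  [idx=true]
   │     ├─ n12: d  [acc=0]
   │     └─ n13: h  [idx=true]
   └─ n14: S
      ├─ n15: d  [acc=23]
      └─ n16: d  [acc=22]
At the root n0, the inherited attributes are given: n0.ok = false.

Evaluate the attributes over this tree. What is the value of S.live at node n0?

1. n0.ok = false  [given at root]
2. n1.ok = false  [S₀.ok == true]
3. n3.tag = 18  [18]
4. n3.pre = -8  [-8]
5. n4.idx = true  [terminal]
6. n5.pre = "wm"  [terminal]
7. n3.fin = 25  [len(g.pre) + 23]
8. n6.cnt = -5  [D.fin - 30]
9. n6.tag = "yk"  ["yk"]
10. n7.env = "xv"  [terminal]
11. n8.env = "wy"  [terminal]
12. n9.env = "yz"  [terminal]
13. n6.depth = -3  [B.cnt * 2 + 7]
14. n10.ok = false  [D.fin > 25]
15. n11.idx = true  [terminal]
16. n12.acc = 0  [terminal]
17. n13.idx = true  [terminal]
18. n10.live = 17  [d.acc + 17]
19. n10.env = true  [S.ok == false]
20. n2.live = 28  [D.fin * 3 - 47]
21. n2.env = 19  [S.live + 2]
22. n2.fin = "pm"  ["pm"]
23. n14.ok = false  [C.live > 28]
24. n15.acc = 23  [terminal]
25. n16.acc = 22  [terminal]
26. n14.live = 15  [d₀.acc - 8]
27. n14.env = true  [S.ok == false]
28. n1.live = 14  [C.env - 5]
29. n1.env = true  [S₁.env == true]
30. n0.live = -2  [S₁.live - 16]
31. n0.env = true  [S₁.live > 13]

-2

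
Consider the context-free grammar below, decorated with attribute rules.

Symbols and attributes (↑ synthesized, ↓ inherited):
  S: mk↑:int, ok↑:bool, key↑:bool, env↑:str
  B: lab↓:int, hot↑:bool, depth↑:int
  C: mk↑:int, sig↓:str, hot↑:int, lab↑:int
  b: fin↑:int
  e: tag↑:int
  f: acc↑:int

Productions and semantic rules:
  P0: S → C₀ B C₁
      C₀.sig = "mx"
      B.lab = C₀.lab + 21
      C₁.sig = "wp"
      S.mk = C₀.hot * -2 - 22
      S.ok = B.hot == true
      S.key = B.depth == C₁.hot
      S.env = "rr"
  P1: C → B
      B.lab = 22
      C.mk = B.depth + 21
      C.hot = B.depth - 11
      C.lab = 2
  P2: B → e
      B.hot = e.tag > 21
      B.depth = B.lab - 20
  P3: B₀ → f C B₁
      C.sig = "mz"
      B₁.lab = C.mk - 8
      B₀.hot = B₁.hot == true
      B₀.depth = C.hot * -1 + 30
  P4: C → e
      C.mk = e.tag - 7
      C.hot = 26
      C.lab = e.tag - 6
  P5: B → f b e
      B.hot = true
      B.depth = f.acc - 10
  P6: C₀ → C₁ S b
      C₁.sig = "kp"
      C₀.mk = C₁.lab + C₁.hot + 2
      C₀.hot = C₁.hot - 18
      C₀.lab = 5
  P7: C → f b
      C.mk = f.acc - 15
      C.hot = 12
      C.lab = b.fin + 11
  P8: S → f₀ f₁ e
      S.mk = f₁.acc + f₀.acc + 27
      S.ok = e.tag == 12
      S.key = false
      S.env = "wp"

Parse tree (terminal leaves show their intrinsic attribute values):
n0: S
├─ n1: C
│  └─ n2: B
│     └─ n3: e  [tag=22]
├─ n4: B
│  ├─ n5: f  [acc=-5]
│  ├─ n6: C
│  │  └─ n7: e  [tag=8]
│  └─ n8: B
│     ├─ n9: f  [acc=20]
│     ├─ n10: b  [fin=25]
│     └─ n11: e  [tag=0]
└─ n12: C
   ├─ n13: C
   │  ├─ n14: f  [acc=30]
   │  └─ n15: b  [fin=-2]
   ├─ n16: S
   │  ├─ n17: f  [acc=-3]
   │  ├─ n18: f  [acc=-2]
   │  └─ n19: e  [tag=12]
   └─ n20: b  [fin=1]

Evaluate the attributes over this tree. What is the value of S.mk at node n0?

-4

1. n1.sig = "mx"  ["mx"]
2. n2.lab = 22  [22]
3. n3.tag = 22  [terminal]
4. n2.hot = true  [e.tag > 21]
5. n2.depth = 2  [B.lab - 20]
6. n1.mk = 23  [B.depth + 21]
7. n1.hot = -9  [B.depth - 11]
8. n1.lab = 2  [2]
9. n4.lab = 23  [C₀.lab + 21]
10. n5.acc = -5  [terminal]
11. n6.sig = "mz"  ["mz"]
12. n7.tag = 8  [terminal]
13. n6.mk = 1  [e.tag - 7]
14. n6.hot = 26  [26]
15. n6.lab = 2  [e.tag - 6]
16. n8.lab = -7  [C.mk - 8]
17. n9.acc = 20  [terminal]
18. n10.fin = 25  [terminal]
19. n11.tag = 0  [terminal]
20. n8.hot = true  [true]
21. n8.depth = 10  [f.acc - 10]
22. n4.hot = true  [B₁.hot == true]
23. n4.depth = 4  [C.hot * -1 + 30]
24. n12.sig = "wp"  ["wp"]
25. n13.sig = "kp"  ["kp"]
26. n14.acc = 30  [terminal]
27. n15.fin = -2  [terminal]
28. n13.mk = 15  [f.acc - 15]
29. n13.hot = 12  [12]
30. n13.lab = 9  [b.fin + 11]
31. n17.acc = -3  [terminal]
32. n18.acc = -2  [terminal]
33. n19.tag = 12  [terminal]
34. n16.mk = 22  [f₁.acc + f₀.acc + 27]
35. n16.ok = true  [e.tag == 12]
36. n16.key = false  [false]
37. n16.env = "wp"  ["wp"]
38. n20.fin = 1  [terminal]
39. n12.mk = 23  [C₁.lab + C₁.hot + 2]
40. n12.hot = -6  [C₁.hot - 18]
41. n12.lab = 5  [5]
42. n0.mk = -4  [C₀.hot * -2 - 22]
43. n0.ok = true  [B.hot == true]
44. n0.key = false  [B.depth == C₁.hot]
45. n0.env = "rr"  ["rr"]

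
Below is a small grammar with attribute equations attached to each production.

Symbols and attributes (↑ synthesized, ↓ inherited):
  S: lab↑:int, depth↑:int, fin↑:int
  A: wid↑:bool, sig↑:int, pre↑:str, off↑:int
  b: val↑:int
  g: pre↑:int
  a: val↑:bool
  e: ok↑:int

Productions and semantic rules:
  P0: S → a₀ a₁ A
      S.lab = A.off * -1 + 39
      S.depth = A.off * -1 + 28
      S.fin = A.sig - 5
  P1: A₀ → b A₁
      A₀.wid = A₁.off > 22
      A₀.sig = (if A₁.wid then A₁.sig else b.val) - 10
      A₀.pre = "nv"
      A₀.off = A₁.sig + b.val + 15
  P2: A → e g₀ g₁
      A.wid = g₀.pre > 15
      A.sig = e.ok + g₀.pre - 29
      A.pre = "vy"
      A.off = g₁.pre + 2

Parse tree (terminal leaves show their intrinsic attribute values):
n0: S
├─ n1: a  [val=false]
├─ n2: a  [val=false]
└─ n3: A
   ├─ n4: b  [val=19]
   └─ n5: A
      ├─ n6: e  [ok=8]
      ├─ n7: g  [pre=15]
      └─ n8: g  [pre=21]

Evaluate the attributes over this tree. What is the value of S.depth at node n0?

0

1. n1.val = false  [terminal]
2. n2.val = false  [terminal]
3. n4.val = 19  [terminal]
4. n6.ok = 8  [terminal]
5. n7.pre = 15  [terminal]
6. n8.pre = 21  [terminal]
7. n5.wid = false  [g₀.pre > 15]
8. n5.sig = -6  [e.ok + g₀.pre - 29]
9. n5.pre = "vy"  ["vy"]
10. n5.off = 23  [g₁.pre + 2]
11. n3.wid = true  [A₁.off > 22]
12. n3.sig = 9  [(if A₁.wid then A₁.sig else b.val) - 10]
13. n3.pre = "nv"  ["nv"]
14. n3.off = 28  [A₁.sig + b.val + 15]
15. n0.lab = 11  [A.off * -1 + 39]
16. n0.depth = 0  [A.off * -1 + 28]
17. n0.fin = 4  [A.sig - 5]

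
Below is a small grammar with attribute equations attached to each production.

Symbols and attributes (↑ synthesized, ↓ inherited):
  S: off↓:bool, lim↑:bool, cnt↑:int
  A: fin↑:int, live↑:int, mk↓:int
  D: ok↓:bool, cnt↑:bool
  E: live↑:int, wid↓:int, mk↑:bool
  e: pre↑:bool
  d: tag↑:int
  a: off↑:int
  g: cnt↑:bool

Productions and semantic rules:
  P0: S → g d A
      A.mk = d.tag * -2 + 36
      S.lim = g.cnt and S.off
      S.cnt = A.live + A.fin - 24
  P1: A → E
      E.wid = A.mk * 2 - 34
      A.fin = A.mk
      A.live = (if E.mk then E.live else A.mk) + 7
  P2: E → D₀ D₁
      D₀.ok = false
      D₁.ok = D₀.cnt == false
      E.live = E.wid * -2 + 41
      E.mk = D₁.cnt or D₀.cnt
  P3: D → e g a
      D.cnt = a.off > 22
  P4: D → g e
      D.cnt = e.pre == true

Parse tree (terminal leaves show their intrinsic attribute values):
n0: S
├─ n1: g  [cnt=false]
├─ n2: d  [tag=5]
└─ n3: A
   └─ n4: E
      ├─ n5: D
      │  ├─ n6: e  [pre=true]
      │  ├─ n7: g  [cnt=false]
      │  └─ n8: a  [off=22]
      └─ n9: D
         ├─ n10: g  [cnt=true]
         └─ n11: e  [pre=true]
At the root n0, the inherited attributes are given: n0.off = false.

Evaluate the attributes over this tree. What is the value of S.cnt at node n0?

1. n0.off = false  [given at root]
2. n1.cnt = false  [terminal]
3. n2.tag = 5  [terminal]
4. n3.mk = 26  [d.tag * -2 + 36]
5. n4.wid = 18  [A.mk * 2 - 34]
6. n5.ok = false  [false]
7. n6.pre = true  [terminal]
8. n7.cnt = false  [terminal]
9. n8.off = 22  [terminal]
10. n5.cnt = false  [a.off > 22]
11. n9.ok = true  [D₀.cnt == false]
12. n10.cnt = true  [terminal]
13. n11.pre = true  [terminal]
14. n9.cnt = true  [e.pre == true]
15. n4.live = 5  [E.wid * -2 + 41]
16. n4.mk = true  [D₁.cnt or D₀.cnt]
17. n3.fin = 26  [A.mk]
18. n3.live = 12  [(if E.mk then E.live else A.mk) + 7]
19. n0.lim = false  [g.cnt and S.off]
20. n0.cnt = 14  [A.live + A.fin - 24]

14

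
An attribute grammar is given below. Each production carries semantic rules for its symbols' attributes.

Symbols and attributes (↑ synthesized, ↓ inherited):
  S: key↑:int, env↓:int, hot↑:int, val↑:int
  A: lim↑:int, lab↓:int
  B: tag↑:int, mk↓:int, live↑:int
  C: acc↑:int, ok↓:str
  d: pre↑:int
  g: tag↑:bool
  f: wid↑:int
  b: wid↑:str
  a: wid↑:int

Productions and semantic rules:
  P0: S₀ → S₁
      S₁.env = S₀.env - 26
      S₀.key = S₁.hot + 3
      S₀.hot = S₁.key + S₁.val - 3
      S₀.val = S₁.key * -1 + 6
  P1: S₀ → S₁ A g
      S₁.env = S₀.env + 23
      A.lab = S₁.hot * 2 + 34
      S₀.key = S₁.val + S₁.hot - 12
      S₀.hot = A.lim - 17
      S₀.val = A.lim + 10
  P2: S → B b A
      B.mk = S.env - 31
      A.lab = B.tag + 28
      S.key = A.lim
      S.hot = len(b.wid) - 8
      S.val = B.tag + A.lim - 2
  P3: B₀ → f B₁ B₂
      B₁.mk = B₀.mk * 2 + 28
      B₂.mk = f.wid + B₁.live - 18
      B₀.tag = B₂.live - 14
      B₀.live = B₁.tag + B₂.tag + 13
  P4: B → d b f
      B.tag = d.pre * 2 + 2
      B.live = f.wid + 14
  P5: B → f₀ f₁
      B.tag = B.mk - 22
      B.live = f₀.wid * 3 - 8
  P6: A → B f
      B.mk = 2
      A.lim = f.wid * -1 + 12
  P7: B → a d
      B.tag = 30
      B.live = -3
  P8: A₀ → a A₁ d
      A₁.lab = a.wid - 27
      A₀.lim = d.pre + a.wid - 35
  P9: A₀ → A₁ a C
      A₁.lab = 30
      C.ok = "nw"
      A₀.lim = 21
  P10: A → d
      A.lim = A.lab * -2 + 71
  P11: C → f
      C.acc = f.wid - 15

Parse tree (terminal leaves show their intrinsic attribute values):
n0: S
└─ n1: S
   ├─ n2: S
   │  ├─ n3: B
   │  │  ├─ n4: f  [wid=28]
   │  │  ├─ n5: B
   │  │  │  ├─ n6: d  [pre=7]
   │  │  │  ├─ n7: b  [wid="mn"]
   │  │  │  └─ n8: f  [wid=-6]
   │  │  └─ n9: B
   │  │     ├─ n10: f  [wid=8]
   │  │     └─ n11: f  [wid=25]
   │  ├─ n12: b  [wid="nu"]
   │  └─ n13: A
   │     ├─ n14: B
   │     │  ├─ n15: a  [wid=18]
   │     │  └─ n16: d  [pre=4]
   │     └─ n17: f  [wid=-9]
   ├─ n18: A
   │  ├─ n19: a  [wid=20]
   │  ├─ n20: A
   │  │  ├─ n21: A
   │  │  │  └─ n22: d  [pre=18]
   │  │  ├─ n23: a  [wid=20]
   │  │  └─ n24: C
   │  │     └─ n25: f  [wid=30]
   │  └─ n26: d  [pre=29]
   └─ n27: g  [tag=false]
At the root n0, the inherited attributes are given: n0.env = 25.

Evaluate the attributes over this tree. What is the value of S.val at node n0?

1. n0.env = 25  [given at root]
2. n1.env = -1  [S₀.env - 26]
3. n2.env = 22  [S₀.env + 23]
4. n3.mk = -9  [S.env - 31]
5. n4.wid = 28  [terminal]
6. n5.mk = 10  [B₀.mk * 2 + 28]
7. n6.pre = 7  [terminal]
8. n7.wid = "mn"  [terminal]
9. n8.wid = -6  [terminal]
10. n5.tag = 16  [d.pre * 2 + 2]
11. n5.live = 8  [f.wid + 14]
12. n9.mk = 18  [f.wid + B₁.live - 18]
13. n10.wid = 8  [terminal]
14. n11.wid = 25  [terminal]
15. n9.tag = -4  [B.mk - 22]
16. n9.live = 16  [f₀.wid * 3 - 8]
17. n3.tag = 2  [B₂.live - 14]
18. n3.live = 25  [B₁.tag + B₂.tag + 13]
19. n12.wid = "nu"  [terminal]
20. n13.lab = 30  [B.tag + 28]
21. n14.mk = 2  [2]
22. n15.wid = 18  [terminal]
23. n16.pre = 4  [terminal]
24. n14.tag = 30  [30]
25. n14.live = -3  [-3]
26. n17.wid = -9  [terminal]
27. n13.lim = 21  [f.wid * -1 + 12]
28. n2.key = 21  [A.lim]
29. n2.hot = -6  [len(b.wid) - 8]
30. n2.val = 21  [B.tag + A.lim - 2]
31. n18.lab = 22  [S₁.hot * 2 + 34]
32. n19.wid = 20  [terminal]
33. n20.lab = -7  [a.wid - 27]
34. n21.lab = 30  [30]
35. n22.pre = 18  [terminal]
36. n21.lim = 11  [A.lab * -2 + 71]
37. n23.wid = 20  [terminal]
38. n24.ok = "nw"  ["nw"]
39. n25.wid = 30  [terminal]
40. n24.acc = 15  [f.wid - 15]
41. n20.lim = 21  [21]
42. n26.pre = 29  [terminal]
43. n18.lim = 14  [d.pre + a.wid - 35]
44. n27.tag = false  [terminal]
45. n1.key = 3  [S₁.val + S₁.hot - 12]
46. n1.hot = -3  [A.lim - 17]
47. n1.val = 24  [A.lim + 10]
48. n0.key = 0  [S₁.hot + 3]
49. n0.hot = 24  [S₁.key + S₁.val - 3]
50. n0.val = 3  [S₁.key * -1 + 6]

3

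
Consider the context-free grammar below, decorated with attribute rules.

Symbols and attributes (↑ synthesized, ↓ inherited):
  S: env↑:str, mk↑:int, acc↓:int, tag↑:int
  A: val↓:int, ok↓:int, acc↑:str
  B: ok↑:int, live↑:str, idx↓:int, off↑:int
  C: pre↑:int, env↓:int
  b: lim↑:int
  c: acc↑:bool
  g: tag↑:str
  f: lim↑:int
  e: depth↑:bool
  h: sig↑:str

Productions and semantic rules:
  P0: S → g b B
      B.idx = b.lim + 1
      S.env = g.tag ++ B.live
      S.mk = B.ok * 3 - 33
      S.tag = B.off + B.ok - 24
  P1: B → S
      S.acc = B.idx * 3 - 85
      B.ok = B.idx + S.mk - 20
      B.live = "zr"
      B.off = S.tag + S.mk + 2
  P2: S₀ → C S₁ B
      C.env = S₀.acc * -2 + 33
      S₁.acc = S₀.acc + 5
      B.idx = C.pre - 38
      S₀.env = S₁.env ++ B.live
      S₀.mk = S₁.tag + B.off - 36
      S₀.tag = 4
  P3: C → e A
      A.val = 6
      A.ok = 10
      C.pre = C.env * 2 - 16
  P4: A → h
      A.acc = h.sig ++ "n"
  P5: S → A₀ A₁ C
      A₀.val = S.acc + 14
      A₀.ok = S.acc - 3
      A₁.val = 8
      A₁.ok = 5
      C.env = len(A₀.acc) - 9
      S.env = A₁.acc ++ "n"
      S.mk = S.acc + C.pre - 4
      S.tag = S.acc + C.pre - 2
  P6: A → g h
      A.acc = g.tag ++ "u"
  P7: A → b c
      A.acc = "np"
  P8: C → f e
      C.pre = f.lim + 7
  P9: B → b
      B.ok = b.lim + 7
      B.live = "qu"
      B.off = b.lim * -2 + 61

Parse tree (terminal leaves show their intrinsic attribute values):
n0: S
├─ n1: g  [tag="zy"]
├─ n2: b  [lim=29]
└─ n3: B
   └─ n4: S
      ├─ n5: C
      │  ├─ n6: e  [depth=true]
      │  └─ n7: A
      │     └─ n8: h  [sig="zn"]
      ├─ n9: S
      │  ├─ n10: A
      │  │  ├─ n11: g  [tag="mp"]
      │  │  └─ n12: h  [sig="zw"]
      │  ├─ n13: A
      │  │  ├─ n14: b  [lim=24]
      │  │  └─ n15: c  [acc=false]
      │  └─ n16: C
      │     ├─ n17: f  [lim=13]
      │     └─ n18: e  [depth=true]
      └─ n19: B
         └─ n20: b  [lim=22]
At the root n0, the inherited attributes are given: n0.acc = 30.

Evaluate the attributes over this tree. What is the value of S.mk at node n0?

1. n0.acc = 30  [given at root]
2. n1.tag = "zy"  [terminal]
3. n2.lim = 29  [terminal]
4. n3.idx = 30  [b.lim + 1]
5. n4.acc = 5  [B.idx * 3 - 85]
6. n5.env = 23  [S₀.acc * -2 + 33]
7. n6.depth = true  [terminal]
8. n7.val = 6  [6]
9. n7.ok = 10  [10]
10. n8.sig = "zn"  [terminal]
11. n7.acc = "znn"  [h.sig ++ "n"]
12. n5.pre = 30  [C.env * 2 - 16]
13. n9.acc = 10  [S₀.acc + 5]
14. n10.val = 24  [S.acc + 14]
15. n10.ok = 7  [S.acc - 3]
16. n11.tag = "mp"  [terminal]
17. n12.sig = "zw"  [terminal]
18. n10.acc = "mpu"  [g.tag ++ "u"]
19. n13.val = 8  [8]
20. n13.ok = 5  [5]
21. n14.lim = 24  [terminal]
22. n15.acc = false  [terminal]
23. n13.acc = "np"  ["np"]
24. n16.env = -6  [len(A₀.acc) - 9]
25. n17.lim = 13  [terminal]
26. n18.depth = true  [terminal]
27. n16.pre = 20  [f.lim + 7]
28. n9.env = "npn"  [A₁.acc ++ "n"]
29. n9.mk = 26  [S.acc + C.pre - 4]
30. n9.tag = 28  [S.acc + C.pre - 2]
31. n19.idx = -8  [C.pre - 38]
32. n20.lim = 22  [terminal]
33. n19.ok = 29  [b.lim + 7]
34. n19.live = "qu"  ["qu"]
35. n19.off = 17  [b.lim * -2 + 61]
36. n4.env = "npnqu"  [S₁.env ++ B.live]
37. n4.mk = 9  [S₁.tag + B.off - 36]
38. n4.tag = 4  [4]
39. n3.ok = 19  [B.idx + S.mk - 20]
40. n3.live = "zr"  ["zr"]
41. n3.off = 15  [S.tag + S.mk + 2]
42. n0.env = "zyzr"  [g.tag ++ B.live]
43. n0.mk = 24  [B.ok * 3 - 33]
44. n0.tag = 10  [B.off + B.ok - 24]

24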